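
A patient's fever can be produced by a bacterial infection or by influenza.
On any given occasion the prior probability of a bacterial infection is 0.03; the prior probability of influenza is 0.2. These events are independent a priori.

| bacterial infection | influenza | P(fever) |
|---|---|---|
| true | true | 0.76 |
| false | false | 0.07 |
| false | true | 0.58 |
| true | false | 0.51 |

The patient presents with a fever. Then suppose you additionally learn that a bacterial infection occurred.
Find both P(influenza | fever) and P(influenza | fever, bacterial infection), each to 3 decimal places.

P(influenza | fever) ≈ 0.638; P(influenza | fever, bacterial infection) ≈ 0.271

Sum P(fever|·) weighted by the priors over the 4 (bacterial infection, influenza) configurations:
  P(fever) = 0.07*0.97*0.8 + 0.58*0.97*0.2 + 0.51*0.03*0.8 + 0.76*0.03*0.2
        = 0.054320 + 0.112520 + 0.012240 + 0.004560 = 0.183640
The terms with influenza present sum to 0.117080, so
  P(influenza | fever) = 0.117080 / 0.183640 ≈ 0.638

Now condition on the additional information:
P(fever | bacterial infection) = 0.51×0.8 + 0.76×0.2 = 0.408000 + 0.152000 = 0.560000
Of this, 0.152000 comes from 0.76×0.2 (the influenza=true cases).
Hence the posterior is 0.152000/0.560000 ≈ 0.271.
Conditioning on bacterial infection lowers the posterior on influenza: the classic explaining-away effect in a common-effect structure.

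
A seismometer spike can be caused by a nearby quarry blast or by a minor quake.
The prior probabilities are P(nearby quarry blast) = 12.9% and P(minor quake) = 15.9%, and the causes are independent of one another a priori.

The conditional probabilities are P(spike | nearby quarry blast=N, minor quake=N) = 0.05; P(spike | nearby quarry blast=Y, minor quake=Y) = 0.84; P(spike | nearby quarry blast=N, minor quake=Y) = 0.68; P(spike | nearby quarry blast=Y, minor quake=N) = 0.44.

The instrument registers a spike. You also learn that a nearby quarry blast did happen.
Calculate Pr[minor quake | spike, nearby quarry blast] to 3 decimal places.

Pr[minor quake | spike, nearby quarry blast] ≈ 0.265

P(spike | nearby quarry blast) = 0.44*0.841 + 0.84*0.159 = 0.370040 + 0.133560 = 0.503600
Of this, 0.133560 comes from 0.84*0.159 (the minor quake=true cases).
Hence the posterior is 0.133560/0.503600 ≈ 0.265.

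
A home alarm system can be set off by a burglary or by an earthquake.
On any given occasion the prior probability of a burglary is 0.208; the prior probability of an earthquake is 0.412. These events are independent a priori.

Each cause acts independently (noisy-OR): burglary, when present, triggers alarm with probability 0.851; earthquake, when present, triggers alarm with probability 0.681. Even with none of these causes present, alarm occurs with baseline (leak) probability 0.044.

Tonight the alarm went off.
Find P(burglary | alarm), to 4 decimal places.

P(burglary | alarm) ≈ 0.4302

Under noisy-OR, P(alarm | causes) = 1 − (1−0.044)·∏(1−qᵢ) over the active causes.
P(alarm) = 0.044·0.792·0.588 + 0.695036·0.792·0.412 + 0.857556·0.208·0.588 + 0.95456·0.208·0.412 = 0.020491 + 0.226793 + 0.104883 + 0.081802 = 0.433969
Restricting to configurations with burglary present: 0.104883 + 0.081802 = 0.186685.
So P(burglary | alarm) = 0.186685/0.433969 ≈ 0.4302.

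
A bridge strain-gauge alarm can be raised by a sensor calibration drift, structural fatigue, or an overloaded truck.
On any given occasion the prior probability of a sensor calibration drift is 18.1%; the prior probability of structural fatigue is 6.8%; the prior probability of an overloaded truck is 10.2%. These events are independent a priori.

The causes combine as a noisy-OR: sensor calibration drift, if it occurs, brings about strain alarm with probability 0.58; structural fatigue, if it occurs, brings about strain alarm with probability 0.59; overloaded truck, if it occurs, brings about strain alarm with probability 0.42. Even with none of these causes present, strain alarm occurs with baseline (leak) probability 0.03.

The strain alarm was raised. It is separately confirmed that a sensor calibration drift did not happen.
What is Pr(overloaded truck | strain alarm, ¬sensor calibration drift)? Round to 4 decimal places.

Pr(overloaded truck | strain alarm, ¬sensor calibration drift) ≈ 0.4312

Under noisy-OR, P(strain alarm | causes) = 1 − (1−0.03)·∏(1−qᵢ) over the active causes.
P(strain alarm | ¬sensor calibration drift) = 0.03×0.932×0.898 + 0.4374×0.932×0.102 + 0.6023×0.068×0.898 + 0.769334×0.068×0.102 = 0.025108 + 0.041581 + 0.036779 + 0.005336 = 0.108804
Of this, 0.046917 comes from 0.041581 + 0.005336 (the overloaded truck=true cases).
Hence the posterior is 0.046917/0.108804 ≈ 0.4312.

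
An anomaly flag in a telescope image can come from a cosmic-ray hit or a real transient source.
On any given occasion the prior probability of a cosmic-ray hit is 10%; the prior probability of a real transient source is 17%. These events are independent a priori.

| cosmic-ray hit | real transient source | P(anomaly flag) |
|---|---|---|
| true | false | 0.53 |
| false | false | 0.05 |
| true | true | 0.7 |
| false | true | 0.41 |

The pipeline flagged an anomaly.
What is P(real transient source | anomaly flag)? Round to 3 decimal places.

P(real transient source | anomaly flag) ≈ 0.478

Numerator (weight on configurations with real transient source): 0.062730 + 0.011900 = 0.074630
Normalizer over all consistent configurations: 0.05·0.9·0.83 + 0.41·0.9·0.17 + 0.53·0.1·0.83 + 0.7·0.1·0.17 = 0.155970
P(real transient source | anomaly flag) = 0.074630/0.155970 ≈ 0.478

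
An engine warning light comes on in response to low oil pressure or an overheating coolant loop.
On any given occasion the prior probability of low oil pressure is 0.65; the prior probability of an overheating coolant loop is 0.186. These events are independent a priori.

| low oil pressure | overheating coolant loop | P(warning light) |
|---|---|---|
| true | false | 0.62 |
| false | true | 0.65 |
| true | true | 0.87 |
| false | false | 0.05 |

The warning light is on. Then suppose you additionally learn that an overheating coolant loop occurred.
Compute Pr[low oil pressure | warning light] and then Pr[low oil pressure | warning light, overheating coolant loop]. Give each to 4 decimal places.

Pr[low oil pressure | warning light] ≈ 0.8845; Pr[low oil pressure | warning light, overheating coolant loop] ≈ 0.7131

Weight on low oil pressure=true, given the evidence: 0.328042 + 0.105183 = 0.433225
The normalizing constant is 0.05×0.35×0.814 + 0.65×0.35×0.186 + 0.62×0.65×0.814 + 0.87×0.65×0.186 = 0.489785
Posterior = 0.433225 / 0.489785 ≈ 0.8845

With the extra evidence:
P(warning light | overheating coolant loop) = 0.65·0.35 + 0.87·0.65 = 0.227500 + 0.565500 = 0.793000
Restricting to configurations with low oil pressure present: 0.87·0.65 = 0.565500.
P(low oil pressure | warning light, overheating coolant loop) = 0.565500 / 0.793000 ≈ 0.7131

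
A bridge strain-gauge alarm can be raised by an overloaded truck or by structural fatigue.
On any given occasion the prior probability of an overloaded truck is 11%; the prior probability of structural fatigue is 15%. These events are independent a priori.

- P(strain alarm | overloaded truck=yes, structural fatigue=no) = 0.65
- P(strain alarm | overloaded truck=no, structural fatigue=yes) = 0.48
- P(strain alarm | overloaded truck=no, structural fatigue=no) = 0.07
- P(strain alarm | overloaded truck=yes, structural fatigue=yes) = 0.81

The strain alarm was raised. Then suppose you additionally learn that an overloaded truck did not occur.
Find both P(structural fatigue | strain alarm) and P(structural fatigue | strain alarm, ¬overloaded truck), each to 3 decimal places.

P(strain alarm) = 0.07*0.89*0.85 + 0.48*0.89*0.15 + 0.65*0.11*0.85 + 0.81*0.11*0.15 = 0.052955 + 0.064080 + 0.060775 + 0.013365 = 0.191175
The structural fatigue-present share is 0.064080 + 0.013365 = 0.077445.
P(structural fatigue | strain alarm) = 0.077445 / 0.191175 ≈ 0.405

Now condition on the additional information:
By total probability over both values of structural fatigue:
  P(strain alarm | ¬overloaded truck) = 0.07×0.85 + 0.48×0.15
        = 0.059500 + 0.072000 = 0.131500
Configurations with structural fatigue contribute 0.072000, so
  P(structural fatigue | strain alarm, ¬overloaded truck) = 0.072000 / 0.131500 ≈ 0.548
With overloaded truck excluded, structural fatigue must carry more of the explanatory weight for the strain alarm.

P(structural fatigue | strain alarm) ≈ 0.405; P(structural fatigue | strain alarm, ¬overloaded truck) ≈ 0.548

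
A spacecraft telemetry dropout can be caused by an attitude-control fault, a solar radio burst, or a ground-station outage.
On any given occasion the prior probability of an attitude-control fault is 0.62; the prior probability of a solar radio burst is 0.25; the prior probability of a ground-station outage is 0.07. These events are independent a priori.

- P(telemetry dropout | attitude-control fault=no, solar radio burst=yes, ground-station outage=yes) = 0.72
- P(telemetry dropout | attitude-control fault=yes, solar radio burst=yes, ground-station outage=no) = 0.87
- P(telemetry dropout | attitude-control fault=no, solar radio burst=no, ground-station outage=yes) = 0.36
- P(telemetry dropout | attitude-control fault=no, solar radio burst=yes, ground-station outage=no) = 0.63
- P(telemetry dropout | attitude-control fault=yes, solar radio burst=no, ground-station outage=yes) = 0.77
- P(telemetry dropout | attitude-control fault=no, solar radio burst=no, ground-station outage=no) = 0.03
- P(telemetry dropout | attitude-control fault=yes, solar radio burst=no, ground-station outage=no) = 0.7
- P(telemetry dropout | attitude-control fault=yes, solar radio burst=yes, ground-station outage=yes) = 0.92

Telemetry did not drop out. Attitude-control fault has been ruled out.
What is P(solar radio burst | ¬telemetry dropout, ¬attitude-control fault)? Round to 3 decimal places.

P(solar radio burst | ¬telemetry dropout, ¬attitude-control fault) ≈ 0.114

P(¬telemetry dropout | ¬attitude-control fault) = 0.97·0.75·0.93 + 0.64·0.75·0.07 + 0.37·0.25·0.93 + 0.28·0.25·0.07 = 0.676575 + 0.033600 + 0.086025 + 0.004900 = 0.801100
The solar radio burst-present share is 0.086025 + 0.004900 = 0.090925.
So P(solar radio burst | ¬telemetry dropout, ¬attitude-control fault) = 0.090925/0.801100 ≈ 0.114.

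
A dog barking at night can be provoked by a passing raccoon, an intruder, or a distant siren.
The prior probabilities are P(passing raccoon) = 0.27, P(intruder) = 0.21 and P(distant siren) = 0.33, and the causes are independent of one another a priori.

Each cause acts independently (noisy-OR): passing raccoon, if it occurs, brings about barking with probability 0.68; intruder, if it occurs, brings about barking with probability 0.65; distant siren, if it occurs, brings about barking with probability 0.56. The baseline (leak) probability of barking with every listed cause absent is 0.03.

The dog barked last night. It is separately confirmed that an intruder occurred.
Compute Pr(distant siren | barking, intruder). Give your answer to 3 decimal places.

Pr(distant siren | barking, intruder) ≈ 0.374

Under noisy-OR, P(barking | causes) = 1 − (1−0.03)·∏(1−qᵢ) over the active causes.
Enumerate the 4 (passing raccoon, distant siren) configurations and weight by the priors:
  P(barking | intruder) = 0.6605·0.73·0.67 + 0.85062·0.73·0.33 + 0.89136·0.27·0.67 + 0.952198·0.27·0.33
        = 0.323051 + 0.204914 + 0.161247 + 0.084841 = 0.774053
Keeping only the distant siren-present terms gives 0.289755, so
  P(distant siren | barking, intruder) = 0.289755 / 0.774053 ≈ 0.374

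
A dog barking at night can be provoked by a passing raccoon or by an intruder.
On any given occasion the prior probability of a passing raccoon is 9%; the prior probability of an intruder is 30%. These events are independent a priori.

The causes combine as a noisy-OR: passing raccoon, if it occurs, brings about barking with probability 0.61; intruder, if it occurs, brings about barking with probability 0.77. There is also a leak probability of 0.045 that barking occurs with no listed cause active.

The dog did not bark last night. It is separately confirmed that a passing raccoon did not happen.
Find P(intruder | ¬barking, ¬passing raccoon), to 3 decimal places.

P(intruder | ¬barking, ¬passing raccoon) ≈ 0.090

Under noisy-OR, P(barking | causes) = 1 − (1−0.045)·∏(1−qᵢ) over the active causes.
Enumerate both values of intruder and weight by the priors:
  P(¬barking | ¬passing raccoon) = 0.955×0.7 + 0.21965×0.3
        = 0.668500 + 0.065895 = 0.734395
Keeping only the intruder-present terms gives 0.065895, so
  P(intruder | ¬barking, ¬passing raccoon) = 0.065895 / 0.734395 ≈ 0.090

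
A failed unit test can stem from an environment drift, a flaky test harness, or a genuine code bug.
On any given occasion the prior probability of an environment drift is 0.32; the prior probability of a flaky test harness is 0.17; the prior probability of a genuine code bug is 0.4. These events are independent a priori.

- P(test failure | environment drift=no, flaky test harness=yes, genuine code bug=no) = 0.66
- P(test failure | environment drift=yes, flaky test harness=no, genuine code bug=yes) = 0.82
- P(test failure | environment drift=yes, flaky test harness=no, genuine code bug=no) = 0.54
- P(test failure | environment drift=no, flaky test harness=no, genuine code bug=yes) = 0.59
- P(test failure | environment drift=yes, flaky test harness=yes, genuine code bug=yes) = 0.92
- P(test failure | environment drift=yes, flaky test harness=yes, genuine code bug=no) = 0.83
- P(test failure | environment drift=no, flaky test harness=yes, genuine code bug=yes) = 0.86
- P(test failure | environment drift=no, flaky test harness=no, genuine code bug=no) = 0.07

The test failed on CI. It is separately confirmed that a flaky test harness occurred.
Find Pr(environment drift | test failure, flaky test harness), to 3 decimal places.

By total probability over the 4 (environment drift, genuine code bug) configurations:
  P(test failure | flaky test harness) = 0.66·0.68·0.6 + 0.86·0.68·0.4 + 0.83·0.32·0.6 + 0.92·0.32·0.4
        = 0.269280 + 0.233920 + 0.159360 + 0.117760 = 0.780320
Configurations with environment drift contribute 0.277120, so
  P(environment drift | test failure, flaky test harness) = 0.277120 / 0.780320 ≈ 0.355

Pr(environment drift | test failure, flaky test harness) ≈ 0.355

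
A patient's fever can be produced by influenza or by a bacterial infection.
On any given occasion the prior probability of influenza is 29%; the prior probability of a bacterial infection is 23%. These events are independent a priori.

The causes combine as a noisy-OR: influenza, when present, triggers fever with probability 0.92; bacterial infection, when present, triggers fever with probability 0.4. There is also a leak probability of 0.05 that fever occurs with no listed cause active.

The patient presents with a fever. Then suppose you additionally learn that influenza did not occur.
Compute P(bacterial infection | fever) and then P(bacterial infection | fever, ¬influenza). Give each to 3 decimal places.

Under noisy-OR, P(fever | causes) = 1 − (1−0.05)·∏(1−qᵢ) over the active causes.
For the numerator, keep only bacterial infection=true terms: 0.070219 + 0.063658 = 0.133877
Denominator P(fever): 0.05×0.71×0.77 + 0.43×0.71×0.23 + 0.924×0.29×0.77 + 0.9544×0.29×0.23 = 0.367541
Posterior = 0.133877 / 0.367541 ≈ 0.364

Now also conditioning on influenza≠true:
Sum P(fever|·) weighted by the priors over both values of bacterial infection:
  P(fever | ¬influenza) = 0.05*0.77 + 0.43*0.23
        = 0.038500 + 0.098900 = 0.137400
Configurations with bacterial infection contribute 0.098900, so
  P(bacterial infection | fever, ¬influenza) = 0.098900 / 0.137400 ≈ 0.720
Ruling out influenza raises the posterior on bacterial infection — the flip side of explaining away.

P(bacterial infection | fever) ≈ 0.364; P(bacterial infection | fever, ¬influenza) ≈ 0.720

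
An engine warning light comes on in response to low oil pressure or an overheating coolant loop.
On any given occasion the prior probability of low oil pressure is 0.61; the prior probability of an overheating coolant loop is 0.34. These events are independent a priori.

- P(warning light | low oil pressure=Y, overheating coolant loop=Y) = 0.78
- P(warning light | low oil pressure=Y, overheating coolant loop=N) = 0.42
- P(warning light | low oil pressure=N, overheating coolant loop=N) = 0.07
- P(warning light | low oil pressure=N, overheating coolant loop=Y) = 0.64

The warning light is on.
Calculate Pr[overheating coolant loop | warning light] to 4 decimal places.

Pr[overheating coolant loop | warning light] ≈ 0.5686

P(warning light) = 0.07·0.39·0.66 + 0.64·0.39·0.34 + 0.42·0.61·0.66 + 0.78·0.61·0.34 = 0.018018 + 0.084864 + 0.169092 + 0.161772 = 0.433746
Restricting to configurations with overheating coolant loop present: 0.084864 + 0.161772 = 0.246636.
So P(overheating coolant loop | warning light) = 0.246636/0.433746 ≈ 0.5686.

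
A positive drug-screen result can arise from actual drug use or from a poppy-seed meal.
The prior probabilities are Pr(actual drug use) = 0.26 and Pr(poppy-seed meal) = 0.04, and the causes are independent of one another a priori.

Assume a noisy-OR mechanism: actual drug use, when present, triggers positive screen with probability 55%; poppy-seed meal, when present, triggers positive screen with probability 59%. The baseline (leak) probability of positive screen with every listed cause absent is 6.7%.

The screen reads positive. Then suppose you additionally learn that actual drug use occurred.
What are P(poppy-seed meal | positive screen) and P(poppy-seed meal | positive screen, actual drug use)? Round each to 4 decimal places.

Under noisy-OR, P(positive screen | causes) = 1 − (1−0.067)·∏(1−qᵢ) over the active causes.
P(positive screen) = 0.067·0.74·0.96 + 0.61747·0.74·0.04 + 0.58015·0.26·0.96 + 0.827862·0.26·0.04 = 0.047597 + 0.018277 + 0.144805 + 0.008610 = 0.219289
The poppy-seed meal-present share is 0.018277 + 0.008610 = 0.026887.
So P(poppy-seed meal | positive screen) = 0.026887/0.219289 ≈ 0.1226.

Now condition on the additional information:
Numerator (weight on configurations with poppy-seed meal): 0.827862*0.04 = 0.033114
Normalizer over all consistent configurations: 0.58015*0.96 + 0.827862*0.04 = 0.590058
Posterior = 0.033114 / 0.590058 ≈ 0.0561
This is intercausal reasoning (explaining away): once actual drug use accounts for the positive screen, poppy-seed meal becomes less likely.

P(poppy-seed meal | positive screen) ≈ 0.1226; P(poppy-seed meal | positive screen, actual drug use) ≈ 0.0561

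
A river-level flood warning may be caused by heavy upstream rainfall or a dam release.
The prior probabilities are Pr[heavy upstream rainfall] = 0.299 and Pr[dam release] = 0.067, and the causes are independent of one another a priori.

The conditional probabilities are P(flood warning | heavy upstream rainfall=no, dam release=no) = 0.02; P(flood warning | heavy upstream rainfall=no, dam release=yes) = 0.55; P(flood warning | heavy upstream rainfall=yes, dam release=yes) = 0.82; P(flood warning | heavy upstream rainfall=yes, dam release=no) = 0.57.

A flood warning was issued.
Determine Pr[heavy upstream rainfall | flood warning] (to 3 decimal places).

Pr[heavy upstream rainfall | flood warning] ≈ 0.818

Sum P(flood warning|·) weighted by the priors over the 4 (heavy upstream rainfall, dam release) configurations:
  P(flood warning) = 0.02·0.701·0.933 + 0.55·0.701·0.067 + 0.57·0.299·0.933 + 0.82·0.299·0.067
        = 0.013081 + 0.025832 + 0.159011 + 0.016427 = 0.214351
Keeping only the heavy upstream rainfall-present terms gives 0.175438, so
  P(heavy upstream rainfall | flood warning) = 0.175438 / 0.214351 ≈ 0.818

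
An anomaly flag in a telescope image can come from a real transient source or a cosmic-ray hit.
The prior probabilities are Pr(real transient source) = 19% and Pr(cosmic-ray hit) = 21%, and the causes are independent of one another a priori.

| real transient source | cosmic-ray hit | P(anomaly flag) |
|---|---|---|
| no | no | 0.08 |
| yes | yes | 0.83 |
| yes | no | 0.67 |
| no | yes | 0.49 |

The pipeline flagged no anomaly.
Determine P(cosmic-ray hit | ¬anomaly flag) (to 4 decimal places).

Sum P(¬anomaly flag|·) weighted by the priors over the 4 (real transient source, cosmic-ray hit) configurations:
  P(¬anomaly flag) = 0.92*0.81*0.79 + 0.51*0.81*0.21 + 0.33*0.19*0.79 + 0.17*0.19*0.21
        = 0.588708 + 0.086751 + 0.049533 + 0.006783 = 0.731775
Configurations with cosmic-ray hit contribute 0.093534, so
  P(cosmic-ray hit | ¬anomaly flag) = 0.093534 / 0.731775 ≈ 0.1278

P(cosmic-ray hit | ¬anomaly flag) ≈ 0.1278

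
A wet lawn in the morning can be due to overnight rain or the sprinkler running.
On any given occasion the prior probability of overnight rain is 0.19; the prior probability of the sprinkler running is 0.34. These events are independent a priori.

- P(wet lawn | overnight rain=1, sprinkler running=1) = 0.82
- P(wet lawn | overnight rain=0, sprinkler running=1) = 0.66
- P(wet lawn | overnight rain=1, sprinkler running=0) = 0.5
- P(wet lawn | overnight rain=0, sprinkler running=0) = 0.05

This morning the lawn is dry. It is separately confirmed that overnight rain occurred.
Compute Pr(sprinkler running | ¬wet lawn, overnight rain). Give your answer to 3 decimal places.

P(¬wet lawn | overnight rain) = 0.5*0.66 + 0.18*0.34 = 0.330000 + 0.061200 = 0.391200
The sprinkler running-present share is 0.18*0.34 = 0.061200.
P(sprinkler running | ¬wet lawn, overnight rain) = 0.061200 / 0.391200 ≈ 0.156

Pr(sprinkler running | ¬wet lawn, overnight rain) ≈ 0.156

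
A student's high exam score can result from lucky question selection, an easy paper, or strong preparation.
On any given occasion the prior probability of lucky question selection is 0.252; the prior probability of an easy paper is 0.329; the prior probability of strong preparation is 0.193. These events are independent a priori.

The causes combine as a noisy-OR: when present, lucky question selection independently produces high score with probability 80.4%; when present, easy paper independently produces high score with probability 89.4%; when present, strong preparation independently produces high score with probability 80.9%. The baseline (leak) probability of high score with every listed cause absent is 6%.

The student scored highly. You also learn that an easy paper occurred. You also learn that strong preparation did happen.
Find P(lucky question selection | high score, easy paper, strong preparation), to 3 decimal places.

P(lucky question selection | high score, easy paper, strong preparation) ≈ 0.255

Under noisy-OR, P(high score | causes) = 1 − (1−0.06)·∏(1−qᵢ) over the active causes.
Sum P(high score|·) weighted by the priors over both values of lucky question selection:
  P(high score | easy paper, strong preparation) = 0.980969·0.748 + 0.99627·0.252
        = 0.733765 + 0.251060 = 0.984825
Keeping only the lucky question selection-present terms gives 0.251060, so
  P(lucky question selection | high score, easy paper, strong preparation) = 0.251060 / 0.984825 ≈ 0.255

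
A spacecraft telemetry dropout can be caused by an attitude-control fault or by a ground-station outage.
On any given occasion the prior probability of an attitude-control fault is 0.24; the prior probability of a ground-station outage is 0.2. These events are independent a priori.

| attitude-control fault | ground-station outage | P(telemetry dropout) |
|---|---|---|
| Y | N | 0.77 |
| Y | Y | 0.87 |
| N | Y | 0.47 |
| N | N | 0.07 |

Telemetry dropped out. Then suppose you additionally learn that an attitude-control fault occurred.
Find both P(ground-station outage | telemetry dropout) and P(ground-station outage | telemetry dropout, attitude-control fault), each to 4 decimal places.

P(telemetry dropout) = 0.07×0.76×0.8 + 0.47×0.76×0.2 + 0.77×0.24×0.8 + 0.87×0.24×0.2 = 0.042560 + 0.071440 + 0.147840 + 0.041760 = 0.303600
Of this, 0.113200 comes from 0.071440 + 0.041760 (the ground-station outage=true cases).
P(ground-station outage | telemetry dropout) = 0.113200 / 0.303600 ≈ 0.3729

Now condition on the additional information:
Numerator (weight on configurations with ground-station outage): 0.87*0.2 = 0.174000
Denominator P(telemetry dropout | attitude-control fault): 0.77*0.8 + 0.87*0.2 = 0.790000
P(ground-station outage | telemetry dropout, attitude-control fault) = 0.174000/0.790000 ≈ 0.2203
The drop from 0.3729 to 0.2203 is the explaining-away (discounting) effect.

P(ground-station outage | telemetry dropout) ≈ 0.3729; P(ground-station outage | telemetry dropout, attitude-control fault) ≈ 0.2203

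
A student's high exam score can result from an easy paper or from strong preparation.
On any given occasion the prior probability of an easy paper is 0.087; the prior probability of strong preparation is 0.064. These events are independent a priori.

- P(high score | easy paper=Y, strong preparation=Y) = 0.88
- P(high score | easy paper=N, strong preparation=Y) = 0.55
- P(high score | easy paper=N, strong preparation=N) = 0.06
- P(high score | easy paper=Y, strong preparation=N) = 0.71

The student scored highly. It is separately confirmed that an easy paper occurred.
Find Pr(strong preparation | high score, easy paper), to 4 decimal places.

Weight on strong preparation=true, given the evidence: 0.88×0.064 = 0.056320
Denominator P(high score | easy paper): 0.71×0.936 + 0.88×0.064 = 0.720880
P(strong preparation | high score, easy paper) = 0.056320/0.720880 ≈ 0.0781

Pr(strong preparation | high score, easy paper) ≈ 0.0781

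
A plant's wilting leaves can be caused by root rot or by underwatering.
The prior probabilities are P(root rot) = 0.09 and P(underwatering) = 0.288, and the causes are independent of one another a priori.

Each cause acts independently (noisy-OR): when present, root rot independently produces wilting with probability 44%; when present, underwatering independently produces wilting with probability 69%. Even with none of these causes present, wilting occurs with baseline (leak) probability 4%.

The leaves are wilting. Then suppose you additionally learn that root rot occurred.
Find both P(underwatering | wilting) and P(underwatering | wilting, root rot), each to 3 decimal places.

Under noisy-OR, P(wilting | causes) = 1 − (1−0.04)·∏(1−qᵢ) over the active causes.
Numerator (weight on configurations with underwatering): 0.184085 + 0.021600 = 0.205685
Normalizer over all consistent configurations: 0.04·0.91·0.712 + 0.7024·0.91·0.288 + 0.4624·0.09·0.712 + 0.833344·0.09·0.288 = 0.261233
P(underwatering | wilting) = 0.205685/0.261233 ≈ 0.787

Now also conditioning on root rot=true:
P(wilting | root rot) = 0.4624×0.712 + 0.833344×0.288 = 0.329229 + 0.240003 = 0.569232
Of this, 0.240003 comes from 0.833344×0.288 (the underwatering=true cases).
P(underwatering | wilting, root rot) = 0.240003 / 0.569232 ≈ 0.422
The drop from 0.787 to 0.422 is the explaining-away (discounting) effect.

P(underwatering | wilting) ≈ 0.787; P(underwatering | wilting, root rot) ≈ 0.422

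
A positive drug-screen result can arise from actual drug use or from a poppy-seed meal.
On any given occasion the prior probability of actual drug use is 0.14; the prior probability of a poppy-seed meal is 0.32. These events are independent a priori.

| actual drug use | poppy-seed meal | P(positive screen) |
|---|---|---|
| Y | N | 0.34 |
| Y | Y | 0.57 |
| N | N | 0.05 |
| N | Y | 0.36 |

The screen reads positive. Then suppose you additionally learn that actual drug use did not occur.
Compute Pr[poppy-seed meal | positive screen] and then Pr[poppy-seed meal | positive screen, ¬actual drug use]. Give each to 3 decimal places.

Sum P(positive screen|·) weighted by the priors over the 4 (actual drug use, poppy-seed meal) configurations:
  P(positive screen) = 0.05×0.86×0.68 + 0.36×0.86×0.32 + 0.34×0.14×0.68 + 0.57×0.14×0.32
        = 0.029240 + 0.099072 + 0.032368 + 0.025536 = 0.186216
Keeping only the poppy-seed meal-present terms gives 0.124608, so
  P(poppy-seed meal | positive screen) = 0.124608 / 0.186216 ≈ 0.669

Now also conditioning on actual drug use≠true:
P(positive screen | ¬actual drug use) = 0.05*0.68 + 0.36*0.32 = 0.034000 + 0.115200 = 0.149200
The poppy-seed meal-present share is 0.36*0.32 = 0.115200.
Hence the posterior is 0.115200/0.149200 ≈ 0.772.
With actual drug use excluded, poppy-seed meal must carry more of the explanatory weight for the positive screen.

Pr[poppy-seed meal | positive screen] ≈ 0.669; Pr[poppy-seed meal | positive screen, ¬actual drug use] ≈ 0.772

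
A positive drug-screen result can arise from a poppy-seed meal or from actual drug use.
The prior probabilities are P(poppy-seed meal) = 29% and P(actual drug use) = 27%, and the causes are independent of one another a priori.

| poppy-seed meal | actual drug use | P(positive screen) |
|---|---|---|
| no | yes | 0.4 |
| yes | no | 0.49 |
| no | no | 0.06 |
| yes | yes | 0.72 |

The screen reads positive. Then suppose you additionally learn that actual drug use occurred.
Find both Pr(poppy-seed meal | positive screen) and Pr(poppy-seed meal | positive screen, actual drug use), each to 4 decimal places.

Pr(poppy-seed meal | positive screen) ≈ 0.5977; Pr(poppy-seed meal | positive screen, actual drug use) ≈ 0.4237

Numerator (weight on configurations with poppy-seed meal): 0.103733 + 0.056376 = 0.160109
Denominator P(positive screen): 0.06·0.71·0.73 + 0.4·0.71·0.27 + 0.49·0.29·0.73 + 0.72·0.29·0.27 = 0.267887
P(poppy-seed meal | positive screen) = 0.160109/0.267887 ≈ 0.5977

Now also conditioning on actual drug use=true:
P(positive screen | actual drug use) = 0.4*0.71 + 0.72*0.29 = 0.284000 + 0.208800 = 0.492800
Of this, 0.208800 comes from 0.72*0.29 (the poppy-seed meal=true cases).
Hence the posterior is 0.208800/0.492800 ≈ 0.4237.
This is intercausal reasoning (explaining away): once actual drug use accounts for the positive screen, poppy-seed meal becomes less likely.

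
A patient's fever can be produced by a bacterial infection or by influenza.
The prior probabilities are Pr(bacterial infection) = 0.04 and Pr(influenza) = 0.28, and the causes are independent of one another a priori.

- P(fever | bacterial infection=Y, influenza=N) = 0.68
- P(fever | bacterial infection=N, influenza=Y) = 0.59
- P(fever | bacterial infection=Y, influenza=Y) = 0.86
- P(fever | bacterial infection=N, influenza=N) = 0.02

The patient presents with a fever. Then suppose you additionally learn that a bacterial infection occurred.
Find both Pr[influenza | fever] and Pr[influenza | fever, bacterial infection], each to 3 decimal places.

P(fever) = 0.02×0.96×0.72 + 0.59×0.96×0.28 + 0.68×0.04×0.72 + 0.86×0.04×0.28 = 0.013824 + 0.158592 + 0.019584 + 0.009632 = 0.201632
Of this, 0.168224 comes from 0.158592 + 0.009632 (the influenza=true cases).
So P(influenza | fever) = 0.168224/0.201632 ≈ 0.834.

Now condition on the additional information:
By total probability over both values of influenza:
  P(fever | bacterial infection) = 0.68×0.72 + 0.86×0.28
        = 0.489600 + 0.240800 = 0.730400
Keeping only the influenza-present terms gives 0.240800, so
  P(influenza | fever, bacterial infection) = 0.240800 / 0.730400 ≈ 0.330
— bacterial infection explains away the evidence for influenza.

Pr[influenza | fever] ≈ 0.834; Pr[influenza | fever, bacterial infection] ≈ 0.330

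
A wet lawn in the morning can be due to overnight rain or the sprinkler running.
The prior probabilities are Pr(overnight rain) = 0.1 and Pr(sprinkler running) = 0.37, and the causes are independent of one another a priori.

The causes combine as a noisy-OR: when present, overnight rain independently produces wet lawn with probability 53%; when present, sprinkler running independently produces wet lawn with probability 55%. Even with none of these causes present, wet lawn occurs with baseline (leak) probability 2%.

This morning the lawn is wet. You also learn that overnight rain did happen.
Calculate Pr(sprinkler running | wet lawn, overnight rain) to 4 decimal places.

Under noisy-OR, P(wet lawn | causes) = 1 − (1−0.02)·∏(1−qᵢ) over the active causes.
By total probability over both values of sprinkler running:
  P(wet lawn | overnight rain) = 0.5394*0.63 + 0.79273*0.37
        = 0.339822 + 0.293310 = 0.633132
The terms with sprinkler running present sum to 0.293310, so
  P(sprinkler running | wet lawn, overnight rain) = 0.293310 / 0.633132 ≈ 0.4633

Pr(sprinkler running | wet lawn, overnight rain) ≈ 0.4633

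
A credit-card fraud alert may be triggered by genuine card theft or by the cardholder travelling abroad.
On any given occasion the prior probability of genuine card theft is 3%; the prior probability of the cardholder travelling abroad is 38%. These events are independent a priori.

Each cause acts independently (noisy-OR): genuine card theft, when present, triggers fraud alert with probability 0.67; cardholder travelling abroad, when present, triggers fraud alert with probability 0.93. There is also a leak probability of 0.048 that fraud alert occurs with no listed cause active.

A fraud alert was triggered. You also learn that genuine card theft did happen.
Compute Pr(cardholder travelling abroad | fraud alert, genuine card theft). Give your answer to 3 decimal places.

Pr(cardholder travelling abroad | fraud alert, genuine card theft) ≈ 0.466

Under noisy-OR, P(fraud alert | causes) = 1 − (1−0.048)·∏(1−qᵢ) over the active causes.
P(fraud alert | genuine card theft) = 0.68584*0.62 + 0.978009*0.38 = 0.425221 + 0.371643 = 0.796864
Of this, 0.371643 comes from 0.978009*0.38 (the cardholder travelling abroad=true cases).
Hence the posterior is 0.371643/0.796864 ≈ 0.466.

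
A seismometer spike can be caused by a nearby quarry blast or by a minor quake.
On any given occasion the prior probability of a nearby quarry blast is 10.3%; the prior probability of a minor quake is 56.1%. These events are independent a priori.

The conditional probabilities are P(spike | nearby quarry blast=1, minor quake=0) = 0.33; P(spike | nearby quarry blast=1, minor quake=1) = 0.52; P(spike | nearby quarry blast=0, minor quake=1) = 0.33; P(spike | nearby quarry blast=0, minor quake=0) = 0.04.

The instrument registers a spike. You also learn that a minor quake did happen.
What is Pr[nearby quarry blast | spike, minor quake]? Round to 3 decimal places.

P(spike | minor quake) = 0.33·0.897 + 0.52·0.103 = 0.296010 + 0.053560 = 0.349570
Of this, 0.053560 comes from 0.52·0.103 (the nearby quarry blast=true cases).
So P(nearby quarry blast | spike, minor quake) = 0.053560/0.349570 ≈ 0.153.

Pr[nearby quarry blast | spike, minor quake] ≈ 0.153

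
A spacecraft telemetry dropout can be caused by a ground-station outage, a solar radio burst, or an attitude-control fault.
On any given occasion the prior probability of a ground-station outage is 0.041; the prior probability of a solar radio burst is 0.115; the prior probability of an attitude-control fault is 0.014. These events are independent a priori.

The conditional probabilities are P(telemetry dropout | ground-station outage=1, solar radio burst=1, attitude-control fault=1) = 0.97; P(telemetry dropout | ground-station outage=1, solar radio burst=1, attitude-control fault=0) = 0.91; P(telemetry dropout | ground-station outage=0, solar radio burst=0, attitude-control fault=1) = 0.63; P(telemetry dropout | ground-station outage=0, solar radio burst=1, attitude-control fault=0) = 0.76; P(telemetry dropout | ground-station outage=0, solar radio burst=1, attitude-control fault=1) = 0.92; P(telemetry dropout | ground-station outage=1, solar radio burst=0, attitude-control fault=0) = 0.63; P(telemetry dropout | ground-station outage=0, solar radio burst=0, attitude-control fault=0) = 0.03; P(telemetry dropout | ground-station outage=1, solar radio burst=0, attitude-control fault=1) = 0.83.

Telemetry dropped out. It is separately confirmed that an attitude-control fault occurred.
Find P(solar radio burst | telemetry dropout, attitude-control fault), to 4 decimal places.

P(solar radio burst | telemetry dropout, attitude-control fault) ≈ 0.1581

Weight on solar radio burst=true, given the evidence: 0.101462 + 0.004574 = 0.106036
Denominator P(telemetry dropout | attitude-control fault): 0.63×0.959×0.885 + 0.92×0.959×0.115 + 0.83×0.041×0.885 + 0.97×0.041×0.115 = 0.670843
P(solar radio burst | telemetry dropout, attitude-control fault) = 0.106036/0.670843 ≈ 0.1581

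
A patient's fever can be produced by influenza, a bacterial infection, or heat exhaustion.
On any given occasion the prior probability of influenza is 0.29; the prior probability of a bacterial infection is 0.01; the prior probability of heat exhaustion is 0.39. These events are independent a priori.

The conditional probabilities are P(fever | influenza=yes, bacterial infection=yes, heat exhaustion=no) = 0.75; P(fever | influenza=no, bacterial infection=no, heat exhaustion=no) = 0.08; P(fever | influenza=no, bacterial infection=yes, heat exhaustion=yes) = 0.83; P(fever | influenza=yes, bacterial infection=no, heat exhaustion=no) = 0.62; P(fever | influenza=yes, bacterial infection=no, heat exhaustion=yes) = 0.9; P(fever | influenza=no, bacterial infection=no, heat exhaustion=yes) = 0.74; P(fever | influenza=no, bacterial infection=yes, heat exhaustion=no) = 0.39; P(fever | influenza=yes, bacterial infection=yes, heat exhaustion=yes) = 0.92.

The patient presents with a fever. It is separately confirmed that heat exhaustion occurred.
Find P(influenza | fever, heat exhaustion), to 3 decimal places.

By total probability over the 4 (influenza, bacterial infection) configurations:
  P(fever | heat exhaustion) = 0.74*0.71*0.99 + 0.83*0.71*0.01 + 0.9*0.29*0.99 + 0.92*0.29*0.01
        = 0.520146 + 0.005893 + 0.258390 + 0.002668 = 0.787097
The terms with influenza present sum to 0.261058, so
  P(influenza | fever, heat exhaustion) = 0.261058 / 0.787097 ≈ 0.332

P(influenza | fever, heat exhaustion) ≈ 0.332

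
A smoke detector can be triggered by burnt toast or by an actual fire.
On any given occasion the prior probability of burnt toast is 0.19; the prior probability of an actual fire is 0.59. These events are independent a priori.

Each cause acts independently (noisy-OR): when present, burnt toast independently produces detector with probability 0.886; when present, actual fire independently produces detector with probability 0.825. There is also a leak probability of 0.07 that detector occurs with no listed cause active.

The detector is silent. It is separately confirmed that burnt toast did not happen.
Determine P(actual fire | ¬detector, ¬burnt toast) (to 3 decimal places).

Under noisy-OR, P(detector | causes) = 1 − (1−0.07)·∏(1−qᵢ) over the active causes.
Numerator (weight on configurations with actual fire): 0.16275×0.59 = 0.096022
The normalizing constant is 0.93×0.41 + 0.16275×0.59 = 0.477322
P(actual fire | ¬detector, ¬burnt toast) = 0.096022/0.477322 ≈ 0.201

P(actual fire | ¬detector, ¬burnt toast) ≈ 0.201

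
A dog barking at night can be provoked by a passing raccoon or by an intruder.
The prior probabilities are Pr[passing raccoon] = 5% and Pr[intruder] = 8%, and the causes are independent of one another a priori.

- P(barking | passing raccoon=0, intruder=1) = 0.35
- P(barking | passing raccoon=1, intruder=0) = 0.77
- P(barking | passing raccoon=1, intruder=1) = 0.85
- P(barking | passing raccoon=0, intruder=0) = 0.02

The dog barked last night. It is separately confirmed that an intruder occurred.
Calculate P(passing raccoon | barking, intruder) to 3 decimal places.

P(passing raccoon | barking, intruder) ≈ 0.113

P(barking | intruder) = 0.35·0.95 + 0.85·0.05 = 0.332500 + 0.042500 = 0.375000
Restricting to configurations with passing raccoon present: 0.85·0.05 = 0.042500.
So P(passing raccoon | barking, intruder) = 0.042500/0.375000 ≈ 0.113.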